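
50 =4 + 46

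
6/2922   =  1/487 = 0.00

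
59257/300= 59257/300  =  197.52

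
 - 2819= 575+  - 3394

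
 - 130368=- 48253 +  - 82115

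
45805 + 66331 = 112136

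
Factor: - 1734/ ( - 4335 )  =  2/5 = 2^1*5^ ( - 1)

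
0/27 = 0 = 0.00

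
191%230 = 191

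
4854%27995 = 4854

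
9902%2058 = 1670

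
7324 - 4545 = 2779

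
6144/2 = 3072= 3072.00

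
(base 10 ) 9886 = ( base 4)2122132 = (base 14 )3862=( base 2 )10011010011110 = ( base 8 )23236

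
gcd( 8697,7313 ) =1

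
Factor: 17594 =2^1*19^1 * 463^1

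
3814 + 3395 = 7209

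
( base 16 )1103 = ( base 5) 114410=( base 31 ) 4gf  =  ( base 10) 4355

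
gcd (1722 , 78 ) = 6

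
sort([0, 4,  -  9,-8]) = [-9,-8,0,4]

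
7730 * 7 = 54110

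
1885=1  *1885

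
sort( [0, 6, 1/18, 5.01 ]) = [0, 1/18, 5.01,6]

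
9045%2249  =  49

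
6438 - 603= 5835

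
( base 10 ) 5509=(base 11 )4159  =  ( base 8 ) 12605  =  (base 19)f4i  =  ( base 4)1112011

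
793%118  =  85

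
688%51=25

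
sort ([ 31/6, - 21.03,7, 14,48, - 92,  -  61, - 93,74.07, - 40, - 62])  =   [ - 93, - 92,  -  62, - 61, - 40, - 21.03,31/6 , 7,14 , 48, 74.07 ] 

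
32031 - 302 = 31729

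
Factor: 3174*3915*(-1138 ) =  - 14141026980 = -2^2*3^4*5^1*23^2*29^1*569^1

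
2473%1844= 629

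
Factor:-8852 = -2^2 * 2213^1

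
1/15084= 1/15084 = 0.00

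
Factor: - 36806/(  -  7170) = 3^(  -  1)*5^( - 1)*7^1 * 11^1 = 77/15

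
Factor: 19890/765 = 26 = 2^1*13^1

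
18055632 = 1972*9156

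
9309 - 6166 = 3143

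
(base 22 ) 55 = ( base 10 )115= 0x73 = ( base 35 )3a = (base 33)3g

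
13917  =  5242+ 8675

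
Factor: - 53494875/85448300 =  - 305685/488276 = - 2^( - 2)*3^2*5^1*6793^1*122069^( - 1)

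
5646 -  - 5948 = 11594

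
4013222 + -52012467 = - 47999245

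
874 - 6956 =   -  6082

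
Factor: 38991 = 3^1 * 41^1 * 317^1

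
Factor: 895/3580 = 1/4 = 2^( - 2 )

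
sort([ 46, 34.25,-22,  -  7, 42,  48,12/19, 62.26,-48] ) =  [ - 48, - 22, - 7, 12/19 , 34.25, 42, 46, 48, 62.26]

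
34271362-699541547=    - 665270185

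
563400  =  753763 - 190363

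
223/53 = 4 + 11/53 = 4.21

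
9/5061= 3/1687 = 0.00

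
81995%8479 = 5684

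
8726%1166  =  564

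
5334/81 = 65 + 23/27= 65.85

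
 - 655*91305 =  - 59804775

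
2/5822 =1/2911 = 0.00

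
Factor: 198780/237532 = 49695/59383 = 3^1 * 5^1 *43^(-1)*1381^(  -  1 ) * 3313^1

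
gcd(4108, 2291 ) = 79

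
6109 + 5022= 11131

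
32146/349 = 32146/349 = 92.11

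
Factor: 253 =11^1*23^1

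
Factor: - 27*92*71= - 176364 = - 2^2* 3^3*23^1*71^1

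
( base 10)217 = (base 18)c1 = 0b11011001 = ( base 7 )430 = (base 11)188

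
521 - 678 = -157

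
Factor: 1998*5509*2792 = 30731493744 = 2^4 * 3^3*7^1*37^1 * 349^1*787^1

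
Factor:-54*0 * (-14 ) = 0^1 = 0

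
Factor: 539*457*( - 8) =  - 1970584= -2^3*7^2*11^1*457^1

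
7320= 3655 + 3665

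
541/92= 541/92 = 5.88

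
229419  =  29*7911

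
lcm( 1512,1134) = 4536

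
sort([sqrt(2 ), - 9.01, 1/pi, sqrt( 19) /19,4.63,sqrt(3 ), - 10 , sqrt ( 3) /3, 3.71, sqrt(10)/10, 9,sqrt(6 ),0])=[ - 10, - 9.01, 0,sqrt(19 ) /19,sqrt ( 10)/10, 1/pi,sqrt (3 )/3,  sqrt(2), sqrt(3),sqrt (6), 3.71,4.63, 9]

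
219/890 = 219/890= 0.25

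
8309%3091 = 2127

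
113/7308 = 113/7308 = 0.02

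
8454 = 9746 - 1292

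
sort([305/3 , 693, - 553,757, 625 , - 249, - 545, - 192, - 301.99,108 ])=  [-553, - 545,  -  301.99, - 249, - 192,305/3,108,625,  693,  757] 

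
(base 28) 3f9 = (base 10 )2781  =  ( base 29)38Q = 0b101011011101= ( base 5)42111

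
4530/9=1510/3 = 503.33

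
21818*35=763630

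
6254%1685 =1199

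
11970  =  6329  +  5641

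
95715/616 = 155 + 235/616 = 155.38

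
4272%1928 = 416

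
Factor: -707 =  - 7^1*101^1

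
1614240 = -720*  ( - 2242)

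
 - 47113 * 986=-46453418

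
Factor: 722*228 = 2^3*3^1*19^3 = 164616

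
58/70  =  29/35 = 0.83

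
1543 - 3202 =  - 1659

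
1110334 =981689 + 128645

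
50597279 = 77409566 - 26812287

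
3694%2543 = 1151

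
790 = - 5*( - 158 )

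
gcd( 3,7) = 1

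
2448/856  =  306/107 = 2.86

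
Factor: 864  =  2^5*3^3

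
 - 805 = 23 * ( - 35)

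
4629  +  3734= 8363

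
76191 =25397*3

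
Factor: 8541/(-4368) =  - 219/112  =  -  2^( - 4)*3^1* 7^( - 1)*73^1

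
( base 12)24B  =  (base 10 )347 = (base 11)296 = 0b101011011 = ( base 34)A7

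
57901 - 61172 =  - 3271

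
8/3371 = 8/3371 = 0.00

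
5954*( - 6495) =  - 38671230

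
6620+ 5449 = 12069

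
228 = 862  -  634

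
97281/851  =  114+267/851= 114.31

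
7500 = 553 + 6947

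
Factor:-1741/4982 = - 2^ ( - 1)* 47^( - 1)  *53^(  -  1 )*1741^1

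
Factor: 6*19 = 2^1*3^1 * 19^1 =114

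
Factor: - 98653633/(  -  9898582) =2^ ( - 1)*13^1*19^( - 1)*113^1 * 67157^1*260489^( - 1 ) 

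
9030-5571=3459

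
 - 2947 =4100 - 7047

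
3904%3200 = 704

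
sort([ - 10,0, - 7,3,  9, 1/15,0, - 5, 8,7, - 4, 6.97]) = [ - 10, - 7, - 5, -4, 0  ,  0,1/15,3, 6.97, 7 , 8, 9 ]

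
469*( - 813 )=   -  381297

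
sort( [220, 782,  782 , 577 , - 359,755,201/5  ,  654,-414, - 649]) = [ - 649, - 414 , - 359,201/5,220,577, 654,755, 782,782]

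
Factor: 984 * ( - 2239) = -2203176=- 2^3*3^1*41^1*2239^1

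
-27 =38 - 65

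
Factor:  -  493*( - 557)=274601 =17^1*29^1  *  557^1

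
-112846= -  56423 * 2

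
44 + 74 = 118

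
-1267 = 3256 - 4523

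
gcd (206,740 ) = 2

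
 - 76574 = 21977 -98551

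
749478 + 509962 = 1259440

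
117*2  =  234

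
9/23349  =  3/7783 = 0.00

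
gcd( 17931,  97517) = 1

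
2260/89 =25  +  35/89 = 25.39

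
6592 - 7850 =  - 1258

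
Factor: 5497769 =811^1 * 6779^1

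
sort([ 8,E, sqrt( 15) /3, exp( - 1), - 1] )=[ - 1, exp ( - 1), sqrt( 15) /3, E,8 ] 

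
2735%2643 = 92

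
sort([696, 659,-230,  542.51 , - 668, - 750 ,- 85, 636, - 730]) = [ - 750, - 730,-668, - 230, - 85,542.51, 636, 659,  696] 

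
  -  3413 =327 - 3740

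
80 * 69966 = 5597280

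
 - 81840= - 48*1705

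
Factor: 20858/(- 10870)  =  - 10429/5435 =-5^(-1 )*1087^( - 1)*10429^1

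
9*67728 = 609552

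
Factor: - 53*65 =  - 5^1*13^1*53^1= - 3445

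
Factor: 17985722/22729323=2^1*3^( - 1)*17^ ( - 1 )*349^(- 1 )*1277^(-1)*8992861^1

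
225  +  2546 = 2771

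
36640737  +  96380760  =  133021497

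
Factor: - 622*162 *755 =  - 2^2*3^4*5^1 * 151^1 * 311^1 = - 76076820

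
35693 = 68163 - 32470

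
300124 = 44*6821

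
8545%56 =33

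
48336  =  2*24168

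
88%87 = 1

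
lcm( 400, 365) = 29200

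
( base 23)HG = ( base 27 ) F2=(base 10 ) 407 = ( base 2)110010111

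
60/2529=20/843 = 0.02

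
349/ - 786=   -  1 + 437/786 = - 0.44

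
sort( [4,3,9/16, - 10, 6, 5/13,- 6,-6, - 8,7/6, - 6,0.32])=[ - 10,-8, - 6, - 6, - 6,0.32, 5/13, 9/16 , 7/6,3 , 4,6]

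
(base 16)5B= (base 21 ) 47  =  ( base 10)91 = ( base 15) 61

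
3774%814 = 518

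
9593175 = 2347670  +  7245505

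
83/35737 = 83/35737 = 0.00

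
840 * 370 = 310800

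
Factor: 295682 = 2^1*163^1*907^1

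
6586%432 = 106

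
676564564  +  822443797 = 1499008361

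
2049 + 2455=4504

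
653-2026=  - 1373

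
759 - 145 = 614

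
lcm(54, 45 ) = 270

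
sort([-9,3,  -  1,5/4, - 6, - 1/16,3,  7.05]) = [ - 9, - 6,  -  1, - 1/16,5/4, 3, 3, 7.05]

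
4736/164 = 1184/41  =  28.88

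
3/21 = 1/7 = 0.14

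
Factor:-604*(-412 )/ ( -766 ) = -2^3*103^1*151^1*383^ (- 1) = -124424/383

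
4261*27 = 115047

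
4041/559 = 7 + 128/559 = 7.23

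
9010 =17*530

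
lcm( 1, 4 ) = 4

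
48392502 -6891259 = 41501243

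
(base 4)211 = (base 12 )31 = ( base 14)29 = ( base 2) 100101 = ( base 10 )37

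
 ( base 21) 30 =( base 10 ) 63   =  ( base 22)2J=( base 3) 2100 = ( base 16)3f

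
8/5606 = 4/2803 =0.00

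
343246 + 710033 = 1053279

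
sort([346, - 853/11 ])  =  [ - 853/11, 346] 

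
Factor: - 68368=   -  2^4* 4273^1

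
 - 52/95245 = - 52/95245 = - 0.00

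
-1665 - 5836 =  - 7501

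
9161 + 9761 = 18922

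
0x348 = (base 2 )1101001000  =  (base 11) 6A4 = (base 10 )840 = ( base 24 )1B0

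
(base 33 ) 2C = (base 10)78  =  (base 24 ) 36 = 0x4e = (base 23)39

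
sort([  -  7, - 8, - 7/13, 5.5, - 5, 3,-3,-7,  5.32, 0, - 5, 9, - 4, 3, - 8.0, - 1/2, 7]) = [ - 8, - 8.0, - 7, - 7, - 5 , - 5, - 4 , - 3, - 7/13, - 1/2 , 0, 3,  3,5.32, 5.5,7, 9 ]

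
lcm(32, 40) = 160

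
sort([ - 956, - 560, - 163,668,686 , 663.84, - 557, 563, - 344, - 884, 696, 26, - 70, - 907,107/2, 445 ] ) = [ - 956, - 907, - 884, - 560, - 557,-344,- 163,- 70, 26,107/2,445,563,663.84,668, 686,696 ]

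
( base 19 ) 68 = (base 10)122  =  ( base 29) 46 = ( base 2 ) 1111010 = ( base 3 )11112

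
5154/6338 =2577/3169   =  0.81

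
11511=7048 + 4463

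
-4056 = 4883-8939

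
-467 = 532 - 999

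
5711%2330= 1051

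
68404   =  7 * 9772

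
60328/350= 30164/175  =  172.37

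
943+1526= 2469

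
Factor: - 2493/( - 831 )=3^1 = 3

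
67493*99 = 6681807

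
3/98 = 3/98 = 0.03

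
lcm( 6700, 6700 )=6700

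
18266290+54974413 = 73240703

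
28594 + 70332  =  98926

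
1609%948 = 661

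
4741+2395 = 7136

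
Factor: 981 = 3^2*109^1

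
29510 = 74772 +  - 45262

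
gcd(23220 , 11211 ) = 3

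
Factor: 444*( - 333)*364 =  - 53818128=- 2^4*3^3*7^1*13^1*37^2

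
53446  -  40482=12964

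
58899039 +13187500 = 72086539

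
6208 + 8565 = 14773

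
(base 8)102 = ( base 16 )42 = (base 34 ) 1W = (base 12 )56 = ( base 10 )66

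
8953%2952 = 97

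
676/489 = 1+ 187/489 = 1.38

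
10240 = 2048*5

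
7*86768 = 607376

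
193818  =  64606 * 3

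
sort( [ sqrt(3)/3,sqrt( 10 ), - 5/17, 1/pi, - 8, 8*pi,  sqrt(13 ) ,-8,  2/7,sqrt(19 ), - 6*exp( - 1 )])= [ - 8 , - 8, - 6 * exp( - 1 ), - 5/17, 2/7, 1/pi, sqrt( 3 )/3, sqrt (10 ) , sqrt( 13 ), sqrt( 19 ),8*pi ]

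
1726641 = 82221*21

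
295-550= - 255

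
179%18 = 17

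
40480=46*880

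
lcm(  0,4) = 0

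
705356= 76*9281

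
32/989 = 32/989 = 0.03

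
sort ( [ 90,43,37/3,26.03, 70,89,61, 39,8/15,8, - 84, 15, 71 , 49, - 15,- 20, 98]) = [ - 84, - 20 ,-15,  8/15,8, 37/3,15,26.03,39, 43, 49,61 , 70,  71, 89, 90, 98]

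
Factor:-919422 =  - 2^1*3^2*7^1*7297^1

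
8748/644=13 + 94/161  =  13.58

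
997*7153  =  7131541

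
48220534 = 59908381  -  11687847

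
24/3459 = 8/1153 = 0.01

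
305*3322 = 1013210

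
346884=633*548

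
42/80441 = 42/80441=0.00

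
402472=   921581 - 519109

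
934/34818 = 467/17409 = 0.03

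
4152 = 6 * 692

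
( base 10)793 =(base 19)23E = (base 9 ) 1071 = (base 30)QD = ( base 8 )1431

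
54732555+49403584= 104136139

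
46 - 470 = - 424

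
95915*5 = 479575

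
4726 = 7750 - 3024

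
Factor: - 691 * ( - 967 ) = 668197 = 691^1*967^1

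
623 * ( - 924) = -575652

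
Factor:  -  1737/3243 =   -  579/1081= -3^1*23^( - 1)*47^( - 1) * 193^1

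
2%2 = 0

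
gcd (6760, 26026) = 338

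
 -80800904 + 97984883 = 17183979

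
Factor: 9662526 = 2^1* 3^2*19^2*1487^1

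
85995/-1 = - 85995 + 0/1 = - 85995.00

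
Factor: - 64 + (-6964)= -7028 =-2^2*7^1*251^1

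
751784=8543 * 88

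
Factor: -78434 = -2^1*39217^1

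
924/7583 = 924/7583 = 0.12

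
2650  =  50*53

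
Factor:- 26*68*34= - 2^4*13^1*17^2  =  - 60112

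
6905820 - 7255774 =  - 349954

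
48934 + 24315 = 73249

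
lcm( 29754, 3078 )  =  89262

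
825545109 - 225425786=600119323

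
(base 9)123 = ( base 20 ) 52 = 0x66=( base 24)46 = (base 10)102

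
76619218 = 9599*7982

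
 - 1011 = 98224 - 99235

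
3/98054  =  3/98054=0.00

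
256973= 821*313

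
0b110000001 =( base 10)385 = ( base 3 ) 112021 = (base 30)CP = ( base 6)1441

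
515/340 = 1 + 35/68 = 1.51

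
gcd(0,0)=0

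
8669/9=963+ 2/9 = 963.22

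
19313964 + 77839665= 97153629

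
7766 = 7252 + 514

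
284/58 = 142/29 =4.90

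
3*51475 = 154425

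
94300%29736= 5092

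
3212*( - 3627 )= - 11649924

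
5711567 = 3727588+1983979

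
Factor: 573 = 3^1*191^1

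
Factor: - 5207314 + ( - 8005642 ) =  - 13212956 = - 2^2*1301^1*2539^1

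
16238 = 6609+9629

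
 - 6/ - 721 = 6/721 = 0.01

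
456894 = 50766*9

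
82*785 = 64370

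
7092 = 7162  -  70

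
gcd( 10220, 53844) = 28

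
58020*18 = 1044360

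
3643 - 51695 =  - 48052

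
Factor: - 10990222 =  - 2^1 * 5495111^1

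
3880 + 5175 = 9055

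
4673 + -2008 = 2665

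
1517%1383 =134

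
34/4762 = 17/2381= 0.01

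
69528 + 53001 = 122529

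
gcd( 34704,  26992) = 3856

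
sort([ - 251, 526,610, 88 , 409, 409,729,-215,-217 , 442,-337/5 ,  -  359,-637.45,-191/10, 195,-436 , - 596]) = [ - 637.45,  -  596 , - 436, - 359,-251,  -  217, - 215, - 337/5, - 191/10  ,  88,  195, 409, 409,  442, 526, 610 , 729]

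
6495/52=6495/52 = 124.90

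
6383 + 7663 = 14046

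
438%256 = 182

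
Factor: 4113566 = 2^1* 139^1*14797^1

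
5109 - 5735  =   - 626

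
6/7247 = 6/7247 = 0.00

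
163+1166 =1329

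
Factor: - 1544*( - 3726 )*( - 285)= -2^4*3^5*5^1*19^1* 23^1*193^1 = -  1639589040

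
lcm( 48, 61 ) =2928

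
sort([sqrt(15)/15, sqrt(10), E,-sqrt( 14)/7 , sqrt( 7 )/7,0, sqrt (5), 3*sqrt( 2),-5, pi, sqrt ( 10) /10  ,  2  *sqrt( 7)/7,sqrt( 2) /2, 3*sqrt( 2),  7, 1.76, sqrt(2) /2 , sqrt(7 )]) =[-5,-sqrt( 14)/7, 0,sqrt( 15 )/15, sqrt( 10)/10,sqrt(7 ) /7,sqrt( 2 ) /2, sqrt( 2 ) /2 , 2*sqrt(7)/7, 1.76,sqrt( 5 ), sqrt( 7),E,pi, sqrt(10), 3*sqrt(2), 3*sqrt(2 ), 7] 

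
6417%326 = 223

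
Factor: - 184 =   -  2^3 * 23^1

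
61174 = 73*838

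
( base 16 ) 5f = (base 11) 87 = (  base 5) 340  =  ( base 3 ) 10112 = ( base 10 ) 95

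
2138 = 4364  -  2226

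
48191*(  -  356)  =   - 17155996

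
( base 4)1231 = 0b1101101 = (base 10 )109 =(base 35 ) 34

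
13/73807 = 13/73807=0.00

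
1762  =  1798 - 36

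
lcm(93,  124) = 372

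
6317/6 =6317/6 = 1052.83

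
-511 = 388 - 899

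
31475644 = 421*74764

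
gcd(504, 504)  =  504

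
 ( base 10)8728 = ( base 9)12867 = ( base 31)92H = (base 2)10001000011000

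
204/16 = 51/4= 12.75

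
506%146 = 68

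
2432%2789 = 2432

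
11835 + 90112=101947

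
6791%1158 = 1001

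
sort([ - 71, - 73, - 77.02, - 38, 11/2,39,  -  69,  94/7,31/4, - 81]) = [- 81, - 77.02,  -  73, - 71,-69, - 38,11/2,31/4,94/7, 39] 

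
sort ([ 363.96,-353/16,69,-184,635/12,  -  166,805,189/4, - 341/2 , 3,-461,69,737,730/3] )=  [ - 461, - 184, - 341/2, - 166, - 353/16,3,189/4, 635/12,69, 69,730/3,  363.96,737,805]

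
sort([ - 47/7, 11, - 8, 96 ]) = [-8, - 47/7, 11, 96 ] 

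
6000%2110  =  1780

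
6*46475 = 278850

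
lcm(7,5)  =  35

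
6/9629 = 6/9629 = 0.00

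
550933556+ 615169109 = 1166102665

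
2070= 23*90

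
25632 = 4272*6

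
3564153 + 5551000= 9115153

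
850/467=1+383/467=1.82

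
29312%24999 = 4313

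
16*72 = 1152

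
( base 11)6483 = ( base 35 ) 6yl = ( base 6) 103345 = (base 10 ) 8561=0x2171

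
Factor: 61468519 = 7^1*317^1*27701^1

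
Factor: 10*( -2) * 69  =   - 1380 = - 2^2*3^1 * 5^1 * 23^1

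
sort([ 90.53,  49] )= [ 49 , 90.53 ]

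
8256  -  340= 7916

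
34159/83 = 411+46/83 = 411.55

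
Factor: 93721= 17^1 * 37^1*149^1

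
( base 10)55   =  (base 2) 110111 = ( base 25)25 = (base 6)131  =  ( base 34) 1l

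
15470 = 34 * 455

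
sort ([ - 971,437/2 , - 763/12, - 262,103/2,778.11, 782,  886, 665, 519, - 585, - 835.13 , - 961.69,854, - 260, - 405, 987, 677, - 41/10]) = [-971, - 961.69, - 835.13, - 585, - 405, - 262, - 260, - 763/12,- 41/10,  103/2, 437/2,519,  665,677 , 778.11, 782,854,886, 987 ] 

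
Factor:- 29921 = -29921^1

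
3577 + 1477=5054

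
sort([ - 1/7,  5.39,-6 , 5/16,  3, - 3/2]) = [ - 6, - 3/2, - 1/7, 5/16, 3, 5.39]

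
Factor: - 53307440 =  - 2^4*5^1*89^1*7487^1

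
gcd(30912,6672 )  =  48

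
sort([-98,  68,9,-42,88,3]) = [-98, - 42, 3,  9,  68 , 88 ] 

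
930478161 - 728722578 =201755583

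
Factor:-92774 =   -  2^1*11^1*4217^1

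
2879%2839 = 40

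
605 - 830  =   - 225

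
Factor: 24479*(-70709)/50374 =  -2^(-1)*7^1*13^1*89^(- 1 ) *269^1 *283^( - 1 )*70709^1 = - 1730885611/50374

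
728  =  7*104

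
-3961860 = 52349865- 56311725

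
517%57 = 4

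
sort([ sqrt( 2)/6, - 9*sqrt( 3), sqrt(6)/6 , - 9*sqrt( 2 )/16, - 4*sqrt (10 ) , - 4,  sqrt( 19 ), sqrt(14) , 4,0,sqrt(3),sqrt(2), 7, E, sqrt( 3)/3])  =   [-9*sqrt( 3), - 4*sqrt( 10), - 4, - 9*sqrt( 2 )/16 , 0 , sqrt( 2)/6, sqrt ( 6)/6, sqrt( 3 )/3, sqrt( 2),sqrt(3), E, sqrt( 14), 4, sqrt(  19), 7] 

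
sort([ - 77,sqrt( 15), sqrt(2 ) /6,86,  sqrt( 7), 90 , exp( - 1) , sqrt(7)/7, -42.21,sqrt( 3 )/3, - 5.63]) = [ - 77, - 42.21, - 5.63,sqrt(2) /6,exp ( - 1),sqrt( 7 ) /7, sqrt ( 3 )/3,sqrt(7),sqrt (15),86,90]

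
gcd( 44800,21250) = 50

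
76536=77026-490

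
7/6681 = 7/6681  =  0.00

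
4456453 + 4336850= 8793303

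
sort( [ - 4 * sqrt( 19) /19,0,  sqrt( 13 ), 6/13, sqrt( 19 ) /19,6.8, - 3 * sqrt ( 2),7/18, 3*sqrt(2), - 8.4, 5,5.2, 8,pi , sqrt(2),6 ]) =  [ - 8.4,  -  3*sqrt(2 ), - 4  *sqrt(19)/19 , 0, sqrt (19)/19,  7/18,6/13, sqrt( 2),pi , sqrt (13 ) , 3*sqrt (2), 5,5.2,6, 6.8,8] 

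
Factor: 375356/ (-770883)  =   - 2^2 * 3^( - 1)*107^1*293^(-1 ) = - 428/879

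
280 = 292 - 12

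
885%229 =198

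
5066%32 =10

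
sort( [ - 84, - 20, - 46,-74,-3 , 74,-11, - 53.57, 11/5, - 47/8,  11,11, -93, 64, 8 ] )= [ - 93, - 84, - 74,-53.57 , - 46,  -  20, - 11, - 47/8, - 3, 11/5, 8 , 11, 11, 64,74] 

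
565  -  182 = 383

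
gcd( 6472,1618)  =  1618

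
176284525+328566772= 504851297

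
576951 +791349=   1368300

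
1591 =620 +971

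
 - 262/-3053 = 262/3053 = 0.09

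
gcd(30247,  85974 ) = 7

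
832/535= 832/535= 1.56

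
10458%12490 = 10458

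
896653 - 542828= 353825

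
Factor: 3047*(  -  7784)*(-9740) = 231011839520  =  2^5*5^1*7^1*11^1*139^1*277^1*487^1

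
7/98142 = 7/98142 = 0.00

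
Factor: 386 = 2^1*193^1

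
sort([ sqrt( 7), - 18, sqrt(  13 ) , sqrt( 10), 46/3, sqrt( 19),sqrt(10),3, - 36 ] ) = [ - 36, - 18,sqrt( 7 ) , 3,sqrt(10 ) , sqrt(10),sqrt(13 ),  sqrt(19),46/3]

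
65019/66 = 985+3/22 = 985.14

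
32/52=8/13 = 0.62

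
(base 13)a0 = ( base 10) 130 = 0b10000010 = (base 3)11211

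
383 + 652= 1035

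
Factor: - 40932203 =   -  13^1*23^1*136897^1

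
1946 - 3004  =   - 1058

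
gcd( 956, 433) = 1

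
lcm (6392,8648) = 147016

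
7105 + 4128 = 11233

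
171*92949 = 15894279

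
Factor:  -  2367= - 3^2*263^1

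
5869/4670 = 5869/4670   =  1.26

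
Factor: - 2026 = -2^1 * 1013^1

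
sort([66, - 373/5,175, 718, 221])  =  [ - 373/5,66,  175, 221,718] 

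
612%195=27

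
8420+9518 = 17938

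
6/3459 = 2/1153 = 0.00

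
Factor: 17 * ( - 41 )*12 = - 8364 = -2^2 * 3^1*17^1*41^1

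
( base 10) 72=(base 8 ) 110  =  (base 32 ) 28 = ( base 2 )1001000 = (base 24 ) 30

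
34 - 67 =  - 33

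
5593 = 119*47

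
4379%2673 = 1706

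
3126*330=1031580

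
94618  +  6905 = 101523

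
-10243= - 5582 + -4661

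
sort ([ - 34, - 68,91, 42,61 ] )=[ - 68 , - 34,42,61,91]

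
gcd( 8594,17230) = 2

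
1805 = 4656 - 2851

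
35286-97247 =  - 61961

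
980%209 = 144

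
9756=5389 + 4367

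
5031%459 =441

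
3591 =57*63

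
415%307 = 108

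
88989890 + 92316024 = 181305914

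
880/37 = 880/37 = 23.78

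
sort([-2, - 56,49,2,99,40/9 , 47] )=[ - 56, -2,2, 40/9,47,49, 99]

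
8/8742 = 4/4371 = 0.00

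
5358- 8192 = -2834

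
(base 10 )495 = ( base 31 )FU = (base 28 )HJ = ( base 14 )275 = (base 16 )1EF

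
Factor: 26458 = 2^1 * 13229^1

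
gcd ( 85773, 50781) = 3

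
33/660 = 1/20  =  0.05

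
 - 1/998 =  - 1/998 = - 0.00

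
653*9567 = 6247251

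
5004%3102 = 1902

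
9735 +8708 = 18443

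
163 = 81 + 82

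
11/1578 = 11/1578 = 0.01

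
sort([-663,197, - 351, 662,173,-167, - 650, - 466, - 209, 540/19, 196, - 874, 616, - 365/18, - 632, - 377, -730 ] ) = [  -  874, - 730, - 663, - 650  , - 632, - 466, - 377, - 351, - 209,- 167, - 365/18, 540/19, 173, 196,197, 616, 662]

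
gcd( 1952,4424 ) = 8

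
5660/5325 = 1132/1065 = 1.06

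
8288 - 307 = 7981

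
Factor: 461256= 2^3*3^1* 19219^1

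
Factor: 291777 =3^1*97259^1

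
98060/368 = 24515/92 = 266.47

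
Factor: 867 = 3^1 * 17^2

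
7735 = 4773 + 2962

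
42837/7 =6119+4/7 = 6119.57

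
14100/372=1175/31 = 37.90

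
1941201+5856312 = 7797513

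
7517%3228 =1061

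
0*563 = 0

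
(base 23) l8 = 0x1EB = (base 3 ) 200012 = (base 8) 753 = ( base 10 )491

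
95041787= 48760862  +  46280925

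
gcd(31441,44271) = 1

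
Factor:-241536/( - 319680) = 34/45  =  2^1*3^( - 2) * 5^( - 1 ) * 17^1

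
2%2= 0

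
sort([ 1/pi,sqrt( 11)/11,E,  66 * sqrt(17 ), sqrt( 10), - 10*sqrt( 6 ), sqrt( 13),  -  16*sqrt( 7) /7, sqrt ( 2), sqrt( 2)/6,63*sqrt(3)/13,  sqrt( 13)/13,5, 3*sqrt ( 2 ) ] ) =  [ - 10*sqrt( 6) , -16*sqrt(7)/7, sqrt(2 ) /6, sqrt( 13 )/13,sqrt (11 ) /11, 1/pi, sqrt( 2), E, sqrt( 10), sqrt( 13),3*sqrt(2 ), 5,63*sqrt( 3 ) /13,  66*sqrt(17)]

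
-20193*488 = - 9854184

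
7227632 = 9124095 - 1896463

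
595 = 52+543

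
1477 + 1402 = 2879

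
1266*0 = 0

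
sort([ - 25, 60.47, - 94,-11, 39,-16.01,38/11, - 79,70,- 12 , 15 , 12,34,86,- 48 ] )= [ - 94, - 79, - 48,-25, - 16.01, - 12,  -  11 , 38/11,12, 15,34, 39,  60.47,70, 86] 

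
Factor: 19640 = 2^3*5^1*491^1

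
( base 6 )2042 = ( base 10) 458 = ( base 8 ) 712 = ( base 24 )j2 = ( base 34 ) DG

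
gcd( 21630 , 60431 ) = 7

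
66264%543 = 18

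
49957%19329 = 11299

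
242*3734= 903628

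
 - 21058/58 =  - 10529/29 = - 363.07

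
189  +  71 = 260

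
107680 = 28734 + 78946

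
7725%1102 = 11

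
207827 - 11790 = 196037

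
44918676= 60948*737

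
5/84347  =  5/84347 = 0.00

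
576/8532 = 16/237 = 0.07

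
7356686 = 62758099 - 55401413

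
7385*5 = 36925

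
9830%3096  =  542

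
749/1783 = 749/1783 = 0.42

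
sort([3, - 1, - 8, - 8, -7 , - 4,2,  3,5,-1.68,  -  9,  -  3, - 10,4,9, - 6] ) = [  -  10, - 9, - 8, - 8, - 7, - 6,-4,-3, - 1.68,-1,2,3,3, 4 , 5,9]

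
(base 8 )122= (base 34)2e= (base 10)82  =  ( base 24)3A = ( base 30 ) 2M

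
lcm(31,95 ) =2945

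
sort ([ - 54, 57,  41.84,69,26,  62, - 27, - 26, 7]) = [-54, - 27, - 26 , 7 , 26,41.84,57, 62,  69]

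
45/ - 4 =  - 45/4 =- 11.25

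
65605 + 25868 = 91473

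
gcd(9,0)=9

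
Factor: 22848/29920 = 2^1*3^1*5^(-1)*7^1 * 11^( - 1 ) = 42/55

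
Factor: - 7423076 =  - 2^2*1855769^1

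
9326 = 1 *9326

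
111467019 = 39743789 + 71723230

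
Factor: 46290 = 2^1*3^1*5^1*1543^1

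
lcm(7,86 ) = 602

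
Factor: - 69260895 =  - 3^2*5^1*11^1 * 139921^1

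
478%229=20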